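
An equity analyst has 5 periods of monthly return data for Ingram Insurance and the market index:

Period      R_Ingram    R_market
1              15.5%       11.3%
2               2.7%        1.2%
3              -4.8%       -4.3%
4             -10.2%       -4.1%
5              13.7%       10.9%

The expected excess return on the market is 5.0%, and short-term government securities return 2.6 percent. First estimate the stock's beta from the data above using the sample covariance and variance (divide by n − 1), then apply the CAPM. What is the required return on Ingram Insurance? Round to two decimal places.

9.72%

Mean R_i = (15.5 + 2.7 − 4.8 − 10.2 + 13.7) / 5 = 3.3800%
Mean R_m = (11.3 + 1.2 − 4.3 − 4.1 + 10.9) / 5 = 3.0000%
Σ(R_i − R̄_i)(R_m − R̄_m) = 339.4800  ⇒  Cov = 339.4800 / 4 = 84.8700
Σ(R_m − R̄_m)² = 238.2400  ⇒  Var(R_m) = 238.2400 / 4 = 59.5600
β = Cov / Var(R_m) = 84.8700 / 59.5600 = 1.4249
E(R) = R_f + β × MRP = 2.6% + 1.4249 × 5.0% = 9.72%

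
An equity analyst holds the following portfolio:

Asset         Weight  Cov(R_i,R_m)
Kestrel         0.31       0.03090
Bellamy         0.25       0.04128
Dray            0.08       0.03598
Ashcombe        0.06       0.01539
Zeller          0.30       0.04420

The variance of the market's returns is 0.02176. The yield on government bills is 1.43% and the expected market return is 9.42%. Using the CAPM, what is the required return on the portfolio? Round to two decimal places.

β_Kestrel = 0.03090 / 0.02176 = 1.4200
β_Bellamy = 0.04128 / 0.02176 = 1.8971
β_Dray = 0.03598 / 0.02176 = 1.6535
β_Ashcombe = 0.01539 / 0.02176 = 0.7073
β_Zeller = 0.04420 / 0.02176 = 2.0313
β_P = Σ w_i β_i = 0.31×1.4200 + 0.25×1.8971 + 0.08×1.6535 + 0.06×0.7073 + 0.30×2.0313 = 1.6986
MRP = 9.42% − 1.43% = 7.99%
E(R_P) = R_f + β_P × MRP = 1.43% + 1.6986 × 7.99% = 15.00%

15.00%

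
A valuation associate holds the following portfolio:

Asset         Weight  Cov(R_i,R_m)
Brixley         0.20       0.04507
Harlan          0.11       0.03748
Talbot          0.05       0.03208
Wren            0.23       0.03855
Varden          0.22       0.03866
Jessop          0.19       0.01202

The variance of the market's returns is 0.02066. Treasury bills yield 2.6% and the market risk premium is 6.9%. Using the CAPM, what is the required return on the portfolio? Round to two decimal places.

14.09%

β_Brixley = 0.04507 / 0.02066 = 2.1815
β_Harlan = 0.03748 / 0.02066 = 1.8141
β_Talbot = 0.03208 / 0.02066 = 1.5528
β_Wren = 0.03855 / 0.02066 = 1.8659
β_Varden = 0.03866 / 0.02066 = 1.8712
β_Jessop = 0.01202 / 0.02066 = 0.5818
β_P = Σ w_i β_i = 0.20×2.1815 + 0.11×1.8141 + 0.05×1.5528 + 0.23×1.8659 + 0.22×1.8712 + 0.19×0.5818 = 1.6649
E(R_P) = R_f + β_P × MRP = 2.6% + 1.6649 × 6.9% = 14.09%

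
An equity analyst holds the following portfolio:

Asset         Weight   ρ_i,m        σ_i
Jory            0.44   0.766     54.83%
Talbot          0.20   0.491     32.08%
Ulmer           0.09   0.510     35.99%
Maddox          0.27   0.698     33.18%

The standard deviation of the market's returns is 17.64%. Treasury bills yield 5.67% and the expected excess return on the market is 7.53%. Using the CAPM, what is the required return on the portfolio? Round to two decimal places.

β_Jory = 0.766 × 54.83% / 17.64% = 2.3809
β_Talbot = 0.491 × 32.08% / 17.64% = 0.8929
β_Ulmer = 0.510 × 35.99% / 17.64% = 1.0405
β_Maddox = 0.698 × 33.18% / 17.64% = 1.3129
β_P = Σ w_i β_i = 0.44×2.3809 + 0.20×0.8929 + 0.09×1.0405 + 0.27×1.3129 = 1.6743
E(R_P) = R_f + β_P × MRP = 5.67% + 1.6743 × 7.53% = 18.28%

18.28%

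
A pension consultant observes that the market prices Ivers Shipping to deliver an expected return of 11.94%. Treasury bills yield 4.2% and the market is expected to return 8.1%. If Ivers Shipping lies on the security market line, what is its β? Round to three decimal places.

1.985

MRP = 8.1% − 4.2% = 3.90%
β = (E(R) − R_f) / MRP = (11.94% − 4.2%) / 3.9% = 7.74% / 3.9% = 1.985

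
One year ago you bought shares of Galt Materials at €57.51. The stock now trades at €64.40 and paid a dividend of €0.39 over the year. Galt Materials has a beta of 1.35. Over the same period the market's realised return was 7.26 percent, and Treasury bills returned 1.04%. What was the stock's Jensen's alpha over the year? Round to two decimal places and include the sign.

+3.22%

Realised HPR = (P1 + D1 − P0) / P0 = (64.40 + 0.39 − 57.51) / 57.51 = 7.28 / 57.51 = 12.6587%
MRP = 7.26% − 1.04% = 6.22%
CAPM required = R_f + β·MRP = 1.04% + 1.35 × 6.22% = 9.4370%
α = realised − required = 12.6587% − 9.4370% = +3.22%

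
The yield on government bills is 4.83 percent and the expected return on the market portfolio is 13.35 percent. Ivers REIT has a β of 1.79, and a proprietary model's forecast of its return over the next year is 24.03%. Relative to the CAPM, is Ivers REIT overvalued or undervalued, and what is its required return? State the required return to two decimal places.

Undervalued; required return 20.08%

MRP = 13.35% − 4.83% = 8.52%
Required return = R_f + β·MRP = 4.83% + 1.79 × 8.52% = 20.08%
Forecast 24.03% > required 20.08% → the stock plots above the SML → undervalued.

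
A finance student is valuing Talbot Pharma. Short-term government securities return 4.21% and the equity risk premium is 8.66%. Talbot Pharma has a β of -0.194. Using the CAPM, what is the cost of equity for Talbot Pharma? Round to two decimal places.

E(R) = R_f + β × MRP = 4.21% + -0.194 × 8.66% = 2.53%

2.53%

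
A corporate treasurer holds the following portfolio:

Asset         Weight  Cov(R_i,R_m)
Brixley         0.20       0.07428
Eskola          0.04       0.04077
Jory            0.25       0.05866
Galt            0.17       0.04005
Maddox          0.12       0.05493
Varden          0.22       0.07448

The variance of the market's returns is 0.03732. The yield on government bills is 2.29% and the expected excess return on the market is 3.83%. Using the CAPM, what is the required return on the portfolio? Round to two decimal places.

β_Brixley = 0.07428 / 0.03732 = 1.9904
β_Eskola = 0.04077 / 0.03732 = 1.0924
β_Jory = 0.05866 / 0.03732 = 1.5718
β_Galt = 0.04005 / 0.03732 = 1.0732
β_Maddox = 0.05493 / 0.03732 = 1.4719
β_Varden = 0.07448 / 0.03732 = 1.9957
β_P = Σ w_i β_i = 0.20×1.9904 + 0.04×1.0924 + 0.25×1.5718 + 0.17×1.0732 + 0.12×1.4719 + 0.22×1.9957 = 1.6329
E(R_P) = R_f + β_P × MRP = 2.29% + 1.6329 × 3.83% = 8.54%

8.54%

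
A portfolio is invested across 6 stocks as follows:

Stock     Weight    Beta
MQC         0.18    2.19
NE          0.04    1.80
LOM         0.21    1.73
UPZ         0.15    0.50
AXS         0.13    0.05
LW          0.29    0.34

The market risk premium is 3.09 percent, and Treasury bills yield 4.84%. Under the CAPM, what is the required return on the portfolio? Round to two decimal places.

β_P = Σ w_i β_i = 0.18×2.19 + 0.04×1.80 + 0.21×1.73 + 0.15×0.50 + 0.13×0.05 + 0.29×0.34 = 1.0096
E(R_P) = R_f + β_P × MRP = 4.84% + 1.0096 × 3.09% = 7.96%

7.96%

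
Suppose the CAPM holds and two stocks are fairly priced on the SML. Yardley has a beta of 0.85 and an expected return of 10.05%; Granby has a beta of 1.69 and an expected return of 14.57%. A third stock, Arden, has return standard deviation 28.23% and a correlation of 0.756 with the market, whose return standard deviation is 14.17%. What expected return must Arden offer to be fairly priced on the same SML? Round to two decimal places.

13.58%

MRP = (14.57% − 10.05%) / (1.69 − 0.85) = 5.3810%
R_f = 10.05% − 0.85 × 5.3810% = 5.4762%
β_Arden = ρ·σ_i/σ_m = 0.756 × 28.23 / 14.17 = 1.5061
E(R_Arden) = R_f + β × MRP = 5.4762% + 1.5061 × 5.3810% = 13.58%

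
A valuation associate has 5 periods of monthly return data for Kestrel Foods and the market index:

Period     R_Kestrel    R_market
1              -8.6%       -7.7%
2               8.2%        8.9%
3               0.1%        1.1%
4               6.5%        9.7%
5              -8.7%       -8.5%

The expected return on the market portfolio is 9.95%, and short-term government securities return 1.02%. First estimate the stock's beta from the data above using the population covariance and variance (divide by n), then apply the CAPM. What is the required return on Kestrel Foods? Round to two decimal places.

Mean R_i = (-8.6 + 8.2 + 0.1 + 6.5 − 8.7) / 5 = -0.5000%
Mean R_m = (-7.7 + 8.9 + 1.1 + 9.7 − 8.5) / 5 = 0.7000%
Σ(R_i − R̄_i)(R_m − R̄_m) = 278.0600  ⇒  Cov = 278.0600 / 5 = 55.6120
Σ(R_m − R̄_m)² = 303.6000  ⇒  Var(R_m) = 303.6000 / 5 = 60.7200
β = Cov / Var(R_m) = 55.6120 / 60.7200 = 0.9159
MRP = 9.95% − 1.02% = 8.93%
E(R) = R_f + β × MRP = 1.02% + 0.9159 × 8.93% = 9.20%

9.20%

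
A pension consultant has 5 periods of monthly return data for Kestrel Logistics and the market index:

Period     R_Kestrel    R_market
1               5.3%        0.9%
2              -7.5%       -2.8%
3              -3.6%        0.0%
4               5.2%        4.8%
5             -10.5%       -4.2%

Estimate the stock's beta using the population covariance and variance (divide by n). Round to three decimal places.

1.877

Mean R_i = (5.3 − 7.5 − 3.6 + 5.2 − 10.5) / 5 = -2.2200%
Mean R_m = (0.9 − 2.8 + 0.0 + 4.8 − 4.2) / 5 = -0.2600%
Σ(R_i − R̄_i)(R_m − R̄_m) = 91.9440  ⇒  Cov = 91.9440 / 5 = 18.3888
Σ(R_m − R̄_m)² = 48.9920  ⇒  Var(R_m) = 48.9920 / 5 = 9.7984
β = Cov / Var(R_m) = 18.3888 / 9.7984 = 1.8767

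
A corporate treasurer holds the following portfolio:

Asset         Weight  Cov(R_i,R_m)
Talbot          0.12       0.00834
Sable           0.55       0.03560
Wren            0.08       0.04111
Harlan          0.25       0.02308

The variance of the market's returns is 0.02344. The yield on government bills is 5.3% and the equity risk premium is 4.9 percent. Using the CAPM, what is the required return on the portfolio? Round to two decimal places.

β_Talbot = 0.00834 / 0.02344 = 0.3558
β_Sable = 0.03560 / 0.02344 = 1.5188
β_Wren = 0.04111 / 0.02344 = 1.7538
β_Harlan = 0.02308 / 0.02344 = 0.9846
β_P = Σ w_i β_i = 0.12×0.3558 + 0.55×1.5188 + 0.08×1.7538 + 0.25×0.9846 = 1.2645
E(R_P) = R_f + β_P × MRP = 5.3% + 1.2645 × 4.9% = 11.50%

11.50%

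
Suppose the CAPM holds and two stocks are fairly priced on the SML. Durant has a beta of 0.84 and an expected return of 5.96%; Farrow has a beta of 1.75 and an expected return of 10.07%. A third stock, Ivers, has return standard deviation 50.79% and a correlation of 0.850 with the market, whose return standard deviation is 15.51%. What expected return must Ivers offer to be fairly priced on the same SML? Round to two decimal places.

14.74%

MRP = (10.07% − 5.96%) / (1.75 − 0.84) = 4.5165%
R_f = 5.96% − 0.84 × 4.5165% = 2.1661%
β_Ivers = ρ·σ_i/σ_m = 0.850 × 50.79 / 15.51 = 2.7835
E(R_Ivers) = R_f + β × MRP = 2.1661% + 2.7835 × 4.5165% = 14.74%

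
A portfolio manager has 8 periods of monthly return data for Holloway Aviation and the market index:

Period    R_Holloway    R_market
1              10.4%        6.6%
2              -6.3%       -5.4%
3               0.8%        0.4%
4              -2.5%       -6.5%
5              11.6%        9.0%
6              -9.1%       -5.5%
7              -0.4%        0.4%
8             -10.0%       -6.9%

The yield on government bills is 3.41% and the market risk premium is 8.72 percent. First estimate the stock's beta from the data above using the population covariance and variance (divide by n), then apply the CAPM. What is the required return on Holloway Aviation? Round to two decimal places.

14.45%

Mean R_i = (10.4 − 6.3 + 0.8 − 2.5 + 11.6 − 9.1 − 0.4 − 10.0) / 8 = -0.6875%
Mean R_m = (6.6 − 5.4 + 0.4 − 6.5 + 9.0 − 5.5 + 0.4 − 6.9) / 8 = -0.9875%
Σ(R_i − R̄_i)(R_m − R̄_m) = 337.0888  ⇒  Cov = 337.0888 / 8 = 42.1361
Σ(R_m − R̄_m)² = 266.3488  ⇒  Var(R_m) = 266.3488 / 8 = 33.2936
β = Cov / Var(R_m) = 42.1361 / 33.2936 = 1.2656
E(R) = R_f + β × MRP = 3.41% + 1.2656 × 8.72% = 14.45%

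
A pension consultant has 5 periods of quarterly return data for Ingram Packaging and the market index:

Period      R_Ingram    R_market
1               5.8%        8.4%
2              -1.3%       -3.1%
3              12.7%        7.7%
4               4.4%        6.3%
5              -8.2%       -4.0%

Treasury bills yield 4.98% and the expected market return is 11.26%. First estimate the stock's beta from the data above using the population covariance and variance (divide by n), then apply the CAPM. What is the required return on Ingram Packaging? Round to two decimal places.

12.18%

Mean R_i = (5.8 − 1.3 + 12.7 + 4.4 − 8.2) / 5 = 2.6800%
Mean R_m = (8.4 − 3.1 + 7.7 + 6.3 − 4.0) / 5 = 3.0600%
Σ(R_i − R̄_i)(R_m − R̄_m) = 170.0560  ⇒  Cov = 170.0560 / 5 = 34.0112
Σ(R_m − R̄_m)² = 148.3320  ⇒  Var(R_m) = 148.3320 / 5 = 29.6664
β = Cov / Var(R_m) = 34.0112 / 29.6664 = 1.1465
MRP = 11.26% − 4.98% = 6.28%
E(R) = R_f + β × MRP = 4.98% + 1.1465 × 6.28% = 12.18%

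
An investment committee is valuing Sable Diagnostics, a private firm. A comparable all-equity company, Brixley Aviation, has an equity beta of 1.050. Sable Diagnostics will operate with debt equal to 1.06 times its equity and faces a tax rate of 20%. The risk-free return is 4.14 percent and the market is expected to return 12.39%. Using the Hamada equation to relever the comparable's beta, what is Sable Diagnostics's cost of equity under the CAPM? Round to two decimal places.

β_L = β_U × [1 + (1 − t)(D/E)] = 1.050 × [1 + (1 − 0.20) × 1.06]
    = 1.050 × [1 + 0.80 × 1.06] = 1.050 × 1.8480 = 1.9404
MRP = 12.39% − 4.14% = 8.25%
E(R) = R_f + β_L × MRP = 4.14% + 1.9404 × 8.25% = 20.15%

20.15%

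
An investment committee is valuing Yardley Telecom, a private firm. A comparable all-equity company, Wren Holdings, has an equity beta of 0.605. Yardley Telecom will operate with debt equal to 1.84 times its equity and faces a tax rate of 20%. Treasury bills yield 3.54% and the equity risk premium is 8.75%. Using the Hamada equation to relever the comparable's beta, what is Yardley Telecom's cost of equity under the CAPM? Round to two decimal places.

β_L = β_U × [1 + (1 − t)(D/E)] = 0.605 × [1 + (1 − 0.20) × 1.84]
    = 0.605 × [1 + 0.80 × 1.84] = 0.605 × 2.4720 = 1.4956
E(R) = R_f + β_L × MRP = 3.54% + 1.4956 × 8.75% = 16.63%

16.63%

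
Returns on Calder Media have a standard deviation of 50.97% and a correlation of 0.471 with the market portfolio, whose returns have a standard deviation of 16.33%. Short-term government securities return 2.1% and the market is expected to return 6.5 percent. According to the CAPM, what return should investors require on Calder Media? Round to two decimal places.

β = ρ × σ_i / σ_m = 0.471 × 50.97% / 16.33% = 1.4701
MRP = 6.5% − 2.1% = 4.40%
E(R) = 2.1% + 1.4701 × 4.4% = 8.57%

8.57%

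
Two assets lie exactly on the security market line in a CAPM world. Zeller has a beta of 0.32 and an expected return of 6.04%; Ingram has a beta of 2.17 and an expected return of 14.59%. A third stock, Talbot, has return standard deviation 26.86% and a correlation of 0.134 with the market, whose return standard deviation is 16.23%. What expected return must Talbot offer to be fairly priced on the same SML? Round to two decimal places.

5.59%

MRP = (14.59% − 6.04%) / (2.17 − 0.32) = 4.6216%
R_f = 6.04% − 0.32 × 4.6216% = 4.5611%
β_Talbot = ρ·σ_i/σ_m = 0.134 × 26.86 / 16.23 = 0.2218
E(R_Talbot) = R_f + β × MRP = 4.5611% + 0.2218 × 4.6216% = 5.59%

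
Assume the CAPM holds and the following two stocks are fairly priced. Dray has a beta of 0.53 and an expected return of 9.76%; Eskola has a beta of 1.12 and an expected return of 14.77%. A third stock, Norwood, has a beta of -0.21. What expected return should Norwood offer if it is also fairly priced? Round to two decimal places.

MRP (SML slope) = (14.77% − 9.76%) / (1.12 − 0.53) = 5.01% / 0.59 = 8.4915%
R_f (intercept) = 9.76% − 0.53 × 8.4915% = 5.2595%
E(R_Norwood) = R_f + β × MRP = 5.2595% + -0.21 × 8.4915% = 3.48%

3.48%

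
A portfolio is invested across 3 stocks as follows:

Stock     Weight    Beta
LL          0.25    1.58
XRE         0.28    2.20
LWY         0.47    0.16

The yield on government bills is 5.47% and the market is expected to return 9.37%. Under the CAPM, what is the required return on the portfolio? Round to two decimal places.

β_P = Σ w_i β_i = 0.25×1.58 + 0.28×2.20 + 0.47×0.16 = 1.0862
MRP = 9.37% − 5.47% = 3.90%
E(R_P) = R_f + β_P × MRP = 5.47% + 1.0862 × 3.90% = 9.71%

9.71%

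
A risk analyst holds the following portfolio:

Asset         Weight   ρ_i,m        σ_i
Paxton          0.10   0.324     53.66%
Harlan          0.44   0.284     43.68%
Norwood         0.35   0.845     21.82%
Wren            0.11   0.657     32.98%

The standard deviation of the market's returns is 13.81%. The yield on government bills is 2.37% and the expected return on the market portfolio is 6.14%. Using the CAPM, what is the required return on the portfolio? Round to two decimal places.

6.75%

β_Paxton = 0.324 × 53.66% / 13.81% = 1.2589
β_Harlan = 0.284 × 43.68% / 13.81% = 0.8983
β_Norwood = 0.845 × 21.82% / 13.81% = 1.3351
β_Wren = 0.657 × 32.98% / 13.81% = 1.5690
β_P = Σ w_i β_i = 0.10×1.2589 + 0.44×0.8983 + 0.35×1.3351 + 0.11×1.5690 = 1.1610
MRP = 6.14% − 2.37% = 3.77%
E(R_P) = R_f + β_P × MRP = 2.37% + 1.1610 × 3.77% = 6.75%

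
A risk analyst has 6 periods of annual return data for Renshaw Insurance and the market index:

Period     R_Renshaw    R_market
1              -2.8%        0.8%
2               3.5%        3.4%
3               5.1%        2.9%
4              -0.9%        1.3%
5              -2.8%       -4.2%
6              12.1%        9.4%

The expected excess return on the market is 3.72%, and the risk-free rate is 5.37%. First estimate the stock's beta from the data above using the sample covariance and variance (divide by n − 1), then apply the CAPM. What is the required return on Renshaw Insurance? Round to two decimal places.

Mean R_i = (-2.8 + 3.5 + 5.1 − 0.9 − 2.8 + 12.1) / 6 = 2.3667%
Mean R_m = (0.8 + 3.4 + 2.9 + 1.3 − 4.2 + 9.4) / 6 = 2.2667%
Σ(R_i − R̄_i)(R_m − R̄_m) = 116.5933  ⇒  Cov = 116.5933 / 5 = 23.3187
Σ(R_m − R̄_m)² = 97.4733  ⇒  Var(R_m) = 97.4733 / 5 = 19.4947
β = Cov / Var(R_m) = 23.3187 / 19.4947 = 1.1962
E(R) = R_f + β × MRP = 5.37% + 1.1962 × 3.72% = 9.82%

9.82%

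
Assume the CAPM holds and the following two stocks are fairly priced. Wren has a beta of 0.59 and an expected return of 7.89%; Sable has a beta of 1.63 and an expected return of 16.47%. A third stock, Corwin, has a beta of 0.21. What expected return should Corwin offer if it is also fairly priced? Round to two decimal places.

MRP (SML slope) = (16.47% − 7.89%) / (1.63 − 0.59) = 8.58% / 1.04 = 8.2500%
R_f (intercept) = 7.89% − 0.59 × 8.2500% = 3.0225%
E(R_Corwin) = R_f + β × MRP = 3.0225% + 0.21 × 8.2500% = 4.76%

4.76%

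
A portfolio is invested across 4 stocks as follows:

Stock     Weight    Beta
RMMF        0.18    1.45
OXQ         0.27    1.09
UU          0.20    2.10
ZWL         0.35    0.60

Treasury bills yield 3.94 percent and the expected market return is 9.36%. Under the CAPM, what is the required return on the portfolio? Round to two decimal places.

10.36%

β_P = Σ w_i β_i = 0.18×1.45 + 0.27×1.09 + 0.20×2.10 + 0.35×0.60 = 1.1853
MRP = 9.36% − 3.94% = 5.42%
E(R_P) = R_f + β_P × MRP = 3.94% + 1.1853 × 5.42% = 10.36%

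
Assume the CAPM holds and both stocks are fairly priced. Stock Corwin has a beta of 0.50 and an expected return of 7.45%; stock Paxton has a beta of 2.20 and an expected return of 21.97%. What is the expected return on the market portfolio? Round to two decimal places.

Both satisfy E(R) = R_f + β·MRP, so the slope of the SML is
MRP = (21.97% − 7.45%) / (2.20 − 0.50) = 14.52% / 1.70 = 8.5412%
R_f = E(R_Corwin) − β_Corwin·MRP = 7.45% − 0.50 × 8.5412% = 3.1794%
E(R_m) = R_f + MRP = 3.1794% + 8.5412% = 11.72%

11.72%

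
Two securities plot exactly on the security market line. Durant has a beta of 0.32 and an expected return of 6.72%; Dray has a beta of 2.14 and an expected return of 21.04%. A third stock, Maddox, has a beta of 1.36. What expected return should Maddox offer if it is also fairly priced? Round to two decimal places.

MRP (SML slope) = (21.04% − 6.72%) / (2.14 − 0.32) = 14.32% / 1.82 = 7.8681%
R_f (intercept) = 6.72% − 0.32 × 7.8681% = 4.2022%
E(R_Maddox) = R_f + β × MRP = 4.2022% + 1.36 × 7.8681% = 14.90%

14.90%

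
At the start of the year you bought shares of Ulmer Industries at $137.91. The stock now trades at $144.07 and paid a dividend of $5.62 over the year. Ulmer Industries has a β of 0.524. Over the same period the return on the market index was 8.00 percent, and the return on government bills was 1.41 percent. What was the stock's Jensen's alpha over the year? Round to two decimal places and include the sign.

+3.68%

Realised HPR = (P1 + D1 − P0) / P0 = (144.07 + 5.62 − 137.91) / 137.91 = 11.78 / 137.91 = 8.5418%
MRP = 8.00% − 1.41% = 6.59%
CAPM required = R_f + β·MRP = 1.41% + 0.524 × 6.59% = 4.86316%
α = realised − required = 8.5418% − 4.86316% = +3.68%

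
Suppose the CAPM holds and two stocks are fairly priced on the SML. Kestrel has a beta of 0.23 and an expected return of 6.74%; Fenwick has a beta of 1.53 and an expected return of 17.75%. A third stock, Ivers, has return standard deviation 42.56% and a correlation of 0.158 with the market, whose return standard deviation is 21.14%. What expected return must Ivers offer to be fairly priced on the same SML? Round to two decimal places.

MRP = (17.75% − 6.74%) / (1.53 − 0.23) = 8.4692%
R_f = 6.74% − 0.23 × 8.4692% = 4.7921%
β_Ivers = ρ·σ_i/σ_m = 0.158 × 42.56 / 21.14 = 0.3181
E(R_Ivers) = R_f + β × MRP = 4.7921% + 0.3181 × 8.4692% = 7.49%

7.49%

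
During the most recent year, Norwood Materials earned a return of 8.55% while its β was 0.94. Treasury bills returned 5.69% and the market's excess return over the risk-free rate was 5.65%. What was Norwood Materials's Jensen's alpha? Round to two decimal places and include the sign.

CAPM benchmark = R_f + β(R_m − R_f) = 5.69% + 0.94 × 5.65% = 11.0010%
α = actual − benchmark = 8.55% − 11.0010% = -2.45%

-2.45%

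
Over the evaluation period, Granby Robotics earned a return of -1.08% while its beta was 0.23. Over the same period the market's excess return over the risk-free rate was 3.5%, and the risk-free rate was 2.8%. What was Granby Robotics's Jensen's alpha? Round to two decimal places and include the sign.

-4.69%

CAPM benchmark = R_f + β(R_m − R_f) = 2.8% + 0.23 × 3.5% = 3.6050%
α = actual − benchmark = -1.08% − 3.6050% = -4.69%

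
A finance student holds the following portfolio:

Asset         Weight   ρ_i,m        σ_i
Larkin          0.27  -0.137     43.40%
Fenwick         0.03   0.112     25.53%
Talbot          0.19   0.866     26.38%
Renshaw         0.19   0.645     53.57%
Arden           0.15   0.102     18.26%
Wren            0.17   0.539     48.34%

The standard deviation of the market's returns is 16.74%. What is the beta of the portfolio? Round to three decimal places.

0.842

β_Larkin = -0.137 × 43.40% / 16.74% = -0.3552
β_Fenwick = 0.112 × 25.53% / 16.74% = 0.1708
β_Talbot = 0.866 × 26.38% / 16.74% = 1.3647
β_Renshaw = 0.645 × 53.57% / 16.74% = 2.0641
β_Arden = 0.102 × 18.26% / 16.74% = 0.1113
β_Wren = 0.539 × 48.34% / 16.74% = 1.5565
β_P = Σ w_i β_i = 0.27×-0.3552 + 0.03×0.1708 + 0.19×1.3647 + 0.19×2.0641 + 0.15×0.1113 + 0.17×1.5565 = 0.8420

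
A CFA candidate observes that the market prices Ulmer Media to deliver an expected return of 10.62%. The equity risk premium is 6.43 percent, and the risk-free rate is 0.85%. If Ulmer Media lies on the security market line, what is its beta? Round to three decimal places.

1.519

β = (E(R) − R_f) / MRP = (10.62% − 0.85%) / 6.43% = 9.77% / 6.43% = 1.519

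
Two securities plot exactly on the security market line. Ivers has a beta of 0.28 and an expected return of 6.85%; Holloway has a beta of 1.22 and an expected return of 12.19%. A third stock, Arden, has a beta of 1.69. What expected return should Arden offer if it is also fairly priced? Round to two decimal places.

MRP (SML slope) = (12.19% − 6.85%) / (1.22 − 0.28) = 5.34% / 0.94 = 5.6809%
R_f (intercept) = 6.85% − 0.28 × 5.6809% = 5.2593%
E(R_Arden) = R_f + β × MRP = 5.2593% + 1.69 × 5.6809% = 14.86%

14.86%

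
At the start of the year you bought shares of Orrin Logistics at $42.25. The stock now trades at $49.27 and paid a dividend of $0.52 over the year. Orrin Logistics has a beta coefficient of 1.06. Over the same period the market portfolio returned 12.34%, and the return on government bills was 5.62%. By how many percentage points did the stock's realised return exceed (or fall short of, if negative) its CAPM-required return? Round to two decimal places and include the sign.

+5.10%

Realised HPR = (P1 + D1 − P0) / P0 = (49.27 + 0.52 − 42.25) / 42.25 = 7.54 / 42.25 = 17.8462%
MRP = 12.34% − 5.62% = 6.72%
CAPM required = R_f + β·MRP = 5.62% + 1.06 × 6.72% = 12.7432%
α = realised − required = 17.8462% − 12.7432% = +5.10%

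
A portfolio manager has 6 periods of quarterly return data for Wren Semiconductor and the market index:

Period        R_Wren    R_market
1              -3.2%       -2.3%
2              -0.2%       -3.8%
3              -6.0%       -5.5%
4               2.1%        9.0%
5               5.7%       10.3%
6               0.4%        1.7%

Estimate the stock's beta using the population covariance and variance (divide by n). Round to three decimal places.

0.539

Mean R_i = (-3.2 − 0.2 − 6.0 + 2.1 + 5.7 + 0.4) / 6 = -0.2000%
Mean R_m = (-2.3 − 3.8 − 5.5 + 9.0 + 10.3 + 1.7) / 6 = 1.5667%
Σ(R_i − R̄_i)(R_m − R̄_m) = 121.2900  ⇒  Cov = 121.2900 / 6 = 20.2150
Σ(R_m − R̄_m)² = 225.2333  ⇒  Var(R_m) = 225.2333 / 6 = 37.5389
β = Cov / Var(R_m) = 20.2150 / 37.5389 = 0.5385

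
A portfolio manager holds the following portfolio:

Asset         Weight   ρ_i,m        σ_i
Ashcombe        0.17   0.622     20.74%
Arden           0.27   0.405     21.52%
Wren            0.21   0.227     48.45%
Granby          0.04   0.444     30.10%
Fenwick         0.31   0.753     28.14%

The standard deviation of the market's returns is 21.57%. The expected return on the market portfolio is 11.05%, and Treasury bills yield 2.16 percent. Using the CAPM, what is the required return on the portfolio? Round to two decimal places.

β_Ashcombe = 0.622 × 20.74% / 21.57% = 0.5981
β_Arden = 0.405 × 21.52% / 21.57% = 0.4041
β_Wren = 0.227 × 48.45% / 21.57% = 0.5099
β_Granby = 0.444 × 30.10% / 21.57% = 0.6196
β_Fenwick = 0.753 × 28.14% / 21.57% = 0.9824
β_P = Σ w_i β_i = 0.17×0.5981 + 0.27×0.4041 + 0.21×0.5099 + 0.04×0.6196 + 0.31×0.9824 = 0.6472
MRP = 11.05% − 2.16% = 8.89%
E(R_P) = R_f + β_P × MRP = 2.16% + 0.6472 × 8.89% = 7.91%

7.91%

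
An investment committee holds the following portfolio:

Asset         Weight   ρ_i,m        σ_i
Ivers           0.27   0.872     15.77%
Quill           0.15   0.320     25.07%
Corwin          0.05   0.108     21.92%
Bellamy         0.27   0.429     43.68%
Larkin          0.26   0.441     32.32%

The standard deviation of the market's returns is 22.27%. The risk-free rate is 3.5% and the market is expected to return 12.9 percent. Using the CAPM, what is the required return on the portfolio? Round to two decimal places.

9.32%

β_Ivers = 0.872 × 15.77% / 22.27% = 0.6175
β_Quill = 0.320 × 25.07% / 22.27% = 0.3602
β_Corwin = 0.108 × 21.92% / 22.27% = 0.1063
β_Bellamy = 0.429 × 43.68% / 22.27% = 0.8414
β_Larkin = 0.441 × 32.32% / 22.27% = 0.6400
β_P = Σ w_i β_i = 0.27×0.6175 + 0.15×0.3602 + 0.05×0.1063 + 0.27×0.8414 + 0.26×0.6400 = 0.6196
MRP = 12.9% − 3.5% = 9.40%
E(R_P) = R_f + β_P × MRP = 3.5% + 0.6196 × 9.4% = 9.32%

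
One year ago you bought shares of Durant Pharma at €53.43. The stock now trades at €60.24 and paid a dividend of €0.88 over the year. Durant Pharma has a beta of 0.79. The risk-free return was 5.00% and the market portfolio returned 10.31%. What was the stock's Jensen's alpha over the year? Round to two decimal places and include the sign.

+5.20%

Realised HPR = (P1 + D1 − P0) / P0 = (60.24 + 0.88 − 53.43) / 53.43 = 7.69 / 53.43 = 14.3927%
MRP = 10.31% − 5.00% = 5.31%
CAPM required = R_f + β·MRP = 5.00% + 0.79 × 5.31% = 9.1949%
α = realised − required = 14.3927% − 9.1949% = +5.20%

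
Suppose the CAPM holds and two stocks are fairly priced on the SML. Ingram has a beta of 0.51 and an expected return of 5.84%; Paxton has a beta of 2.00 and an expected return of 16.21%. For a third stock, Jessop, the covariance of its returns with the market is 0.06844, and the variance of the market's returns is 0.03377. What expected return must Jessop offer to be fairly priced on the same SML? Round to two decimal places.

MRP = (16.21% − 5.84%) / (2.00 − 0.51) = 6.9597%
R_f = 5.84% − 0.51 × 6.9597% = 2.2906%
β_Jessop = Cov / Var(R_m) = 0.06844 / 0.03377 = 2.0267
E(R_Jessop) = R_f + β × MRP = 2.2906% + 2.0267 × 6.9597% = 16.40%

16.40%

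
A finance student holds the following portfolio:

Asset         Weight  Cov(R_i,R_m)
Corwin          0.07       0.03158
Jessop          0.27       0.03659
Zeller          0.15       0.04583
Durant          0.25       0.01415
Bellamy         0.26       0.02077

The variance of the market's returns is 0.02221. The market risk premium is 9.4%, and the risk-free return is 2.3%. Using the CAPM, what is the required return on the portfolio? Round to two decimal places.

β_Corwin = 0.03158 / 0.02221 = 1.4219
β_Jessop = 0.03659 / 0.02221 = 1.6475
β_Zeller = 0.04583 / 0.02221 = 2.0635
β_Durant = 0.01415 / 0.02221 = 0.6371
β_Bellamy = 0.02077 / 0.02221 = 0.9352
β_P = Σ w_i β_i = 0.07×1.4219 + 0.27×1.6475 + 0.15×2.0635 + 0.25×0.6371 + 0.26×0.9352 = 1.2563
E(R_P) = R_f + β_P × MRP = 2.3% + 1.2563 × 9.4% = 14.11%

14.11%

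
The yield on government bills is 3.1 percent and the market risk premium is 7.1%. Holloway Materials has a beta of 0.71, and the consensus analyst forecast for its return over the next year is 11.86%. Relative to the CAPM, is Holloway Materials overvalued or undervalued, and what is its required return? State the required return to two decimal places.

Undervalued; required return 8.14%

Required return = R_f + β·MRP = 3.1% + 0.71 × 7.1% = 8.14%
Forecast 11.86% > required 8.14% → the stock plots above the SML → undervalued.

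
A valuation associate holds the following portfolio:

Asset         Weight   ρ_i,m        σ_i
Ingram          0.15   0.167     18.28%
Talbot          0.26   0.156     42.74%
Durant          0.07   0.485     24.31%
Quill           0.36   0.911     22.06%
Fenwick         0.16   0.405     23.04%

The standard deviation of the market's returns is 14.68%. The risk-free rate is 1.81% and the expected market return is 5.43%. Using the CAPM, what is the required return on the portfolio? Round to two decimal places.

β_Ingram = 0.167 × 18.28% / 14.68% = 0.2080
β_Talbot = 0.156 × 42.74% / 14.68% = 0.4542
β_Durant = 0.485 × 24.31% / 14.68% = 0.8032
β_Quill = 0.911 × 22.06% / 14.68% = 1.3690
β_Fenwick = 0.405 × 23.04% / 14.68% = 0.6356
β_P = Σ w_i β_i = 0.15×0.2080 + 0.26×0.4542 + 0.07×0.8032 + 0.36×1.3690 + 0.16×0.6356 = 0.8001
MRP = 5.43% − 1.81% = 3.62%
E(R_P) = R_f + β_P × MRP = 1.81% + 0.8001 × 3.62% = 4.71%

4.71%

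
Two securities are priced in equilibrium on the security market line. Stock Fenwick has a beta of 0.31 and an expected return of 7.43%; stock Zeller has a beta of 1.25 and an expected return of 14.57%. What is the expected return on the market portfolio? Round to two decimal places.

12.67%

Both satisfy E(R) = R_f + β·MRP, so the slope of the SML is
MRP = (14.57% − 7.43%) / (1.25 − 0.31) = 7.14% / 0.94 = 7.5957%
R_f = E(R_Fenwick) − β_Fenwick·MRP = 7.43% − 0.31 × 7.5957% = 5.0753%
E(R_m) = R_f + MRP = 5.0753% + 7.5957% = 12.67%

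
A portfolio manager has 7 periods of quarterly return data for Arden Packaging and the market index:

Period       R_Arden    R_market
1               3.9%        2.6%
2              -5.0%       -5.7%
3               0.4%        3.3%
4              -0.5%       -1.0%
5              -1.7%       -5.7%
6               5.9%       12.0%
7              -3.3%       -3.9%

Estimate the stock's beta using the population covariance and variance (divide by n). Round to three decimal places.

Mean R_i = (3.9 − 5.0 + 0.4 − 0.5 − 1.7 + 5.9 − 3.3) / 7 = -0.0429%
Mean R_m = (2.6 − 5.7 + 3.3 − 1.0 − 5.7 + 12.0 − 3.9) / 7 = 0.2286%
Σ(R_i − R̄_i)(R_m − R̄_m) = 133.8886  ⇒  Cov = 133.8886 / 7 = 19.1269
Σ(R_m − R̄_m)² = 242.4743  ⇒  Var(R_m) = 242.4743 / 7 = 34.6392
β = Cov / Var(R_m) = 19.1269 / 34.6392 = 0.5522

0.552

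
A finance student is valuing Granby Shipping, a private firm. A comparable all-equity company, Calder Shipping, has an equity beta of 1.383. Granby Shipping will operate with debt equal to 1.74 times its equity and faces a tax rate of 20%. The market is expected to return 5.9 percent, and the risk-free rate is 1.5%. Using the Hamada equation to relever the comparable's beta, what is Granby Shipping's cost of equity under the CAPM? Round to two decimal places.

16.06%

β_L = β_U × [1 + (1 − t)(D/E)] = 1.383 × [1 + (1 − 0.20) × 1.74]
    = 1.383 × [1 + 0.80 × 1.74] = 1.383 × 2.3920 = 3.3081
MRP = 5.9% − 1.5% = 4.40%
E(R) = R_f + β_L × MRP = 1.5% + 3.3081 × 4.4% = 16.06%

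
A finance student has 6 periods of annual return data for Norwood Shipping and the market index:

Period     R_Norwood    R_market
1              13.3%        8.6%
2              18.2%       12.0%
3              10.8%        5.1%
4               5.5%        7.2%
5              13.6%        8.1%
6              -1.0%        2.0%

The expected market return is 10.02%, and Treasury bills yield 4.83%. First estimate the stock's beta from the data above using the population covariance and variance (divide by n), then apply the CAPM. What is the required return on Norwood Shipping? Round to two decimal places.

Mean R_i = (13.3 + 18.2 + 10.8 + 5.5 + 13.6 − 1.0) / 6 = 10.0667%
Mean R_m = (8.6 + 12.0 + 5.1 + 7.2 + 8.1 + 2.0) / 6 = 7.1667%
Σ(R_i − R̄_i)(R_m − R̄_m) = 102.7533  ⇒  Cov = 102.7533 / 6 = 17.1256
Σ(R_m − R̄_m)² = 57.2533  ⇒  Var(R_m) = 57.2533 / 6 = 9.5422
β = Cov / Var(R_m) = 17.1256 / 9.5422 = 1.7947
MRP = 10.02% − 4.83% = 5.19%
E(R) = R_f + β × MRP = 4.83% + 1.7947 × 5.19% = 14.14%

14.14%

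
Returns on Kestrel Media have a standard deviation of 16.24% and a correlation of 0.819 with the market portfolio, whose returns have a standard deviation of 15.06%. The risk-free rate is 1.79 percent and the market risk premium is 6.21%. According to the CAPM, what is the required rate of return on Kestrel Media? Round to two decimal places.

β = ρ × σ_i / σ_m = 0.819 × 16.24% / 15.06% = 0.8832
E(R) = 1.79% + 0.8832 × 6.21% = 7.27%

7.27%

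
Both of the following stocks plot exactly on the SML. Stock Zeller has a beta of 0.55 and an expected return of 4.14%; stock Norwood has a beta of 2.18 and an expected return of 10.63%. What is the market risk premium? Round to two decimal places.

Both satisfy E(R) = R_f + β·MRP, so the slope of the SML is
MRP = (10.63% − 4.14%) / (2.18 − 0.55) = 6.49% / 1.63 = 3.9816%

3.98%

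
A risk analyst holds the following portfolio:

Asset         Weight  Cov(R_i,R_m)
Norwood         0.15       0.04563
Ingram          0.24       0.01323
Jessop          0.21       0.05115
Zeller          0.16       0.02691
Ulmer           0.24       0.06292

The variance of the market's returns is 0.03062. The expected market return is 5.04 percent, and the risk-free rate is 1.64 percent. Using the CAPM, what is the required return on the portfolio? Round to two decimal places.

6.10%

β_Norwood = 0.04563 / 0.03062 = 1.4902
β_Ingram = 0.01323 / 0.03062 = 0.4321
β_Jessop = 0.05115 / 0.03062 = 1.6705
β_Zeller = 0.02691 / 0.03062 = 0.8788
β_Ulmer = 0.06292 / 0.03062 = 2.0549
β_P = Σ w_i β_i = 0.15×1.4902 + 0.24×0.4321 + 0.21×1.6705 + 0.16×0.8788 + 0.24×2.0549 = 1.3118
MRP = 5.04% − 1.64% = 3.40%
E(R_P) = R_f + β_P × MRP = 1.64% + 1.3118 × 3.40% = 6.10%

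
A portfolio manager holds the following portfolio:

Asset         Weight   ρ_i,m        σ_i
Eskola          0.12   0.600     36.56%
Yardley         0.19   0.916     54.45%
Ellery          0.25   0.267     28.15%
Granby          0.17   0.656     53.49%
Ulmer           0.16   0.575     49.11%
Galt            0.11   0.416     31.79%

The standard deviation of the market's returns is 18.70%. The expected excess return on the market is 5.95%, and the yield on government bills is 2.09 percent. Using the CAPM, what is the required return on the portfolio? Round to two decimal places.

β_Eskola = 0.600 × 36.56% / 18.70% = 1.1730
β_Yardley = 0.916 × 54.45% / 18.70% = 2.6672
β_Ellery = 0.267 × 28.15% / 18.70% = 0.4019
β_Granby = 0.656 × 53.49% / 18.70% = 1.8764
β_Ulmer = 0.575 × 49.11% / 18.70% = 1.5101
β_Galt = 0.416 × 31.79% / 18.70% = 0.7072
β_P = Σ w_i β_i = 0.12×1.1730 + 0.19×2.6672 + 0.25×0.4019 + 0.17×1.8764 + 0.16×1.5101 + 0.11×0.7072 = 1.3864
E(R_P) = R_f + β_P × MRP = 2.09% + 1.3864 × 5.95% = 10.34%

10.34%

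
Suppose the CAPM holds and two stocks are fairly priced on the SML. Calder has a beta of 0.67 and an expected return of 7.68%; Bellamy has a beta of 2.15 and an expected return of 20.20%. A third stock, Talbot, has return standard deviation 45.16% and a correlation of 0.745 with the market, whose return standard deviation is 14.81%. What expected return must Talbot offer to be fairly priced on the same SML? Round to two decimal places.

21.23%

MRP = (20.20% − 7.68%) / (2.15 − 0.67) = 8.4595%
R_f = 7.68% − 0.67 × 8.4595% = 2.0121%
β_Talbot = ρ·σ_i/σ_m = 0.745 × 45.16 / 14.81 = 2.2717
E(R_Talbot) = R_f + β × MRP = 2.0121% + 2.2717 × 8.4595% = 21.23%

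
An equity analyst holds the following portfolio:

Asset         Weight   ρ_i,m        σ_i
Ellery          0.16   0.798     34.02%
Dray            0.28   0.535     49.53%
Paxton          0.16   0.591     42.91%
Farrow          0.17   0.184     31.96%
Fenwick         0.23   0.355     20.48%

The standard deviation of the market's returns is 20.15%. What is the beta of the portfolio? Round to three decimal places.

0.918

β_Ellery = 0.798 × 34.02% / 20.15% = 1.3473
β_Dray = 0.535 × 49.53% / 20.15% = 1.3151
β_Paxton = 0.591 × 42.91% / 20.15% = 1.2586
β_Farrow = 0.184 × 31.96% / 20.15% = 0.2918
β_Fenwick = 0.355 × 20.48% / 20.15% = 0.3608
β_P = Σ w_i β_i = 0.16×1.3473 + 0.28×1.3151 + 0.16×1.2586 + 0.17×0.2918 + 0.23×0.3608 = 0.9178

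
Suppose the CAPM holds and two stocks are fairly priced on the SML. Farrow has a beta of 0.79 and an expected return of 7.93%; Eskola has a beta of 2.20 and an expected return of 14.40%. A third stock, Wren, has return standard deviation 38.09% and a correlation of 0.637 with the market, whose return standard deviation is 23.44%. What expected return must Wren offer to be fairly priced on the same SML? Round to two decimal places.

9.05%

MRP = (14.40% − 7.93%) / (2.20 − 0.79) = 4.5887%
R_f = 7.93% − 0.79 × 4.5887% = 4.3049%
β_Wren = ρ·σ_i/σ_m = 0.637 × 38.09 / 23.44 = 1.0351
E(R_Wren) = R_f + β × MRP = 4.3049% + 1.0351 × 4.5887% = 9.05%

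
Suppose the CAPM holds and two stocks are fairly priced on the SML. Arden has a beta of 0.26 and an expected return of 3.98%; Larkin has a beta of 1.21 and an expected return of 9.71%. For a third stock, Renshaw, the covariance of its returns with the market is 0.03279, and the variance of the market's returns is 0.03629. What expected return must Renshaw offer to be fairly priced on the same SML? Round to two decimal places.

MRP = (9.71% − 3.98%) / (1.21 − 0.26) = 6.0316%
R_f = 3.98% − 0.26 × 6.0316% = 2.4118%
β_Renshaw = Cov / Var(R_m) = 0.03279 / 0.03629 = 0.9036
E(R_Renshaw) = R_f + β × MRP = 2.4118% + 0.9036 × 6.0316% = 7.86%

7.86%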